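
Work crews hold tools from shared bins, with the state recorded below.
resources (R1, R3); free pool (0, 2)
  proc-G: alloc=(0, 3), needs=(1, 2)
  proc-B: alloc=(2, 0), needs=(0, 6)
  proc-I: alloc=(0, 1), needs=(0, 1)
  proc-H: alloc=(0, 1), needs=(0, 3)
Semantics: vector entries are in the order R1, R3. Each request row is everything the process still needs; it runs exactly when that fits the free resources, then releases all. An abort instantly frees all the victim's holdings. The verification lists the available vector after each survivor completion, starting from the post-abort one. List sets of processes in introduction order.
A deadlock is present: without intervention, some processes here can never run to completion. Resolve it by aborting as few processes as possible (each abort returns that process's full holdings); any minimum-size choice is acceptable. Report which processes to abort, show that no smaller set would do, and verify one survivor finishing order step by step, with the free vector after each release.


The answer: abort proc-G.
Key observation: before aborting proc-G, proc-B was permanently blocked — no order could ever run it; afterwards it completes at step 3.
No smaller set exists: with zero aborts the deadlock remains.
One survivor order: proc-I, proc-H, proc-B. Walking it through (post-abort pool first):
  pool = (0, 5)
  proc-I needs (0, 1) <= (0, 5) -> finishes; pool += (0, 1) = (0, 6)
  proc-H needs (0, 3) <= (0, 6) -> finishes; pool += (0, 1) = (0, 7)
  proc-B needs (0, 6) <= (0, 7) -> finishes; pool += (2, 0) = (2, 7)


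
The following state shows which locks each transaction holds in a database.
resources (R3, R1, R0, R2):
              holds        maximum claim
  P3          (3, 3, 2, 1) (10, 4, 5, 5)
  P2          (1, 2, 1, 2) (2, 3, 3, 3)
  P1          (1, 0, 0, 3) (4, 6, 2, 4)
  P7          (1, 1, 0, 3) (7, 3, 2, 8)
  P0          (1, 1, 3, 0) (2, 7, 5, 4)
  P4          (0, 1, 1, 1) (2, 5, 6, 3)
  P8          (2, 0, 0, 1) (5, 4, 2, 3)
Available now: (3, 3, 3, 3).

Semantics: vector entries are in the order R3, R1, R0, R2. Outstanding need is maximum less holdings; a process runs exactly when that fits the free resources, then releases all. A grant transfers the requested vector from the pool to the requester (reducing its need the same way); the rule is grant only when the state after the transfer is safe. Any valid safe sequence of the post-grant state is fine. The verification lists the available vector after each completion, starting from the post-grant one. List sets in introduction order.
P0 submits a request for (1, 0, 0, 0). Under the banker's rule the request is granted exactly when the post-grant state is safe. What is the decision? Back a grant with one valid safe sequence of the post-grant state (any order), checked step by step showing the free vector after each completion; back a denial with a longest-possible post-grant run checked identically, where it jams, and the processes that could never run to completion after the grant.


DENY: after the grant no complete ordering would exist.
Key observation: after P2, P8 the pool peaks at (5, 5, 4, 6), and each blocked process is short somewhere: P3 on R3; P1 on R1; P7 on R3; P0 on R1; P4 on R0.
After a pretend grant, a maximal execution: P2, P8 — then nothing else fits. Verifying each step:
  pool = (2, 3, 3, 3)
  P2: need (1, 1, 2, 1) fits (2, 3, 3, 3); releases (1, 2, 1, 2), pool now (3, 5, 4, 5)
  P8: need (3, 4, 2, 2) fits (3, 5, 4, 5); releases (2, 0, 0, 1), pool now (5, 5, 4, 6)
  blocked: P3 wants (7, 1, 3, 4), pool (5, 5, 4, 6) — not enough R3
  blocked: P1 wants (3, 6, 2, 1), pool (5, 5, 4, 6) — not enough R1
  blocked: P7 wants (6, 2, 2, 5), pool (5, 5, 4, 6) — not enough R3
  blocked: P0 wants (0, 6, 2, 4), pool (5, 5, 4, 6) — not enough R1
  blocked: P4 wants (2, 4, 5, 2), pool (5, 5, 4, 6) — not enough R0
Post-grant, the permanently blocked set is P3, P1, P7, P0 and P4.


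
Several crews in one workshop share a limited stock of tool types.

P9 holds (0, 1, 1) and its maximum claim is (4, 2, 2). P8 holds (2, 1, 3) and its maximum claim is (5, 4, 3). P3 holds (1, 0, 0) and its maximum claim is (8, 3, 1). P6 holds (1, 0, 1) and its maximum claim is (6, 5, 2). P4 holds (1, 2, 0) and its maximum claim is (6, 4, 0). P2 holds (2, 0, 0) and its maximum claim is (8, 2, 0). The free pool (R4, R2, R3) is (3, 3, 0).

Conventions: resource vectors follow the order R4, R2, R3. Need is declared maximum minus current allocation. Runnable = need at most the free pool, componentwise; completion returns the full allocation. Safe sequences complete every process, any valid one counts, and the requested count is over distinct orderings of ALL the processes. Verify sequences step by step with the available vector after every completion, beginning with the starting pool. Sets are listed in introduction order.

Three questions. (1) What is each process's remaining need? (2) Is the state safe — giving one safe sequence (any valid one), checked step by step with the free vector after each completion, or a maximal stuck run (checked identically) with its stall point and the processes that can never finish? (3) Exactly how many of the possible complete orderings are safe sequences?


(1) Outstanding need per process (order R4, R2, R3):
  P9: (4, 1, 1)
  P8: (3, 3, 0)
  P3: (7, 3, 1)
  P6: (5, 5, 1)
  P4: (5, 2, 0)
  P2: (6, 2, 0)
(2) SAFE, for example via the order P8, P4, P2, P9, P3, P6.
Key observation: P8 marks the first exact bind of the order: its need (3, 3, 0) fits the free (3, 3, 0) with zero slack on a requested resource.
Walking it through:
  pool = (3, 3, 0)
  run P8 (needs (3, 3, 0), free (3, 3, 0)); after release of (2, 1, 3) the pool is (5, 4, 3)
  run P4 (needs (5, 2, 0), free (5, 4, 3)); after release of (1, 2, 0) the pool is (6, 6, 3)
  run P2 (needs (6, 2, 0), free (6, 6, 3)); after release of (2, 0, 0) the pool is (8, 6, 3)
  run P9 (needs (4, 1, 1), free (8, 6, 3)); after release of (0, 1, 1) the pool is (8, 7, 4)
  run P3 (needs (7, 3, 1), free (8, 7, 4)); after release of (1, 0, 0) the pool is (9, 7, 4)
  run P6 (needs (5, 5, 1), free (9, 7, 4)); after release of (1, 0, 1) the pool is (10, 7, 5)
(3) Precisely 24 of the possible complete orderings are safe sequences.


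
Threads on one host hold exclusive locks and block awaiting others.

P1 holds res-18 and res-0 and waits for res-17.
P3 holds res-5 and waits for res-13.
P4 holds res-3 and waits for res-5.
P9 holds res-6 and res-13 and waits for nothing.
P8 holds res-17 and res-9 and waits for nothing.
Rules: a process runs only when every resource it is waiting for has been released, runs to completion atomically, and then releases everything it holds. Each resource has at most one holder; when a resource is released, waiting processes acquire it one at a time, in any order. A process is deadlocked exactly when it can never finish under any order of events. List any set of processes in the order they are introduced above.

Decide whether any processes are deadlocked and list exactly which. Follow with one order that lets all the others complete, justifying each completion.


The deadlocked set is empty.
Key observation: the waits form no ring: some process can always run, and its releases unblock the others one by one.
One completion order for the rest: P9, P8, P1, P3, P4.
Step-by-step check:
  P9: no waits; runs immediately, freeing res-6 and res-13
  P8: no waits; runs immediately, freeing res-17 and res-9
  P1 waits on res-17 — all released -> runs and releases res-18 and res-0
  P3 waits on res-13 — all released -> runs and releases res-5
  P4 waits on res-5 — all released -> runs and releases res-3


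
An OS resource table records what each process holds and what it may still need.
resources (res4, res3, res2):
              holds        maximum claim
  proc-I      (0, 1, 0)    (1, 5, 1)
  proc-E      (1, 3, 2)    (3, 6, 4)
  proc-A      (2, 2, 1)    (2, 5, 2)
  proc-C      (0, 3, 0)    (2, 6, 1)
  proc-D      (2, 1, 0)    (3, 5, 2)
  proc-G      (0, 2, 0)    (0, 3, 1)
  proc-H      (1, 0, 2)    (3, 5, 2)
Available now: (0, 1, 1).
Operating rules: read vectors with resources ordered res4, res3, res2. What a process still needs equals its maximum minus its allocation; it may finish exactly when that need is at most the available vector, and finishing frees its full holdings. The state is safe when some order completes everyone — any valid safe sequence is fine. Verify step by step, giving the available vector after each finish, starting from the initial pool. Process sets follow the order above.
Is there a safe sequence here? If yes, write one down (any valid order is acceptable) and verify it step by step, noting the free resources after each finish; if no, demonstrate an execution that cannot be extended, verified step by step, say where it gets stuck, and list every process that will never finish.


SAFE — a valid safe sequence is proc-G, proc-A, proc-E, proc-D, proc-H, proc-I, proc-C.
Key observation: reading the order forward, proc-G is the first process whose need (0, 1, 1) meets the free pool (0, 1, 1) exactly on a resource it requests.
Check, step by step:
  pool = (0, 1, 1)
  run proc-G (needs (0, 1, 1), free (0, 1, 1)); after release of (0, 2, 0) the pool is (0, 3, 1)
  run proc-A (needs (0, 3, 1), free (0, 3, 1)); after release of (2, 2, 1) the pool is (2, 5, 2)
  run proc-E (needs (2, 3, 2), free (2, 5, 2)); after release of (1, 3, 2) the pool is (3, 8, 4)
  run proc-D (needs (1, 4, 2), free (3, 8, 4)); after release of (2, 1, 0) the pool is (5, 9, 4)
  run proc-H (needs (2, 5, 0), free (5, 9, 4)); after release of (1, 0, 2) the pool is (6, 9, 6)
  run proc-I (needs (1, 4, 1), free (6, 9, 6)); after release of (0, 1, 0) the pool is (6, 10, 6)
  run proc-C (needs (2, 3, 1), free (6, 10, 6)); after release of (0, 3, 0) the pool is (6, 13, 6)


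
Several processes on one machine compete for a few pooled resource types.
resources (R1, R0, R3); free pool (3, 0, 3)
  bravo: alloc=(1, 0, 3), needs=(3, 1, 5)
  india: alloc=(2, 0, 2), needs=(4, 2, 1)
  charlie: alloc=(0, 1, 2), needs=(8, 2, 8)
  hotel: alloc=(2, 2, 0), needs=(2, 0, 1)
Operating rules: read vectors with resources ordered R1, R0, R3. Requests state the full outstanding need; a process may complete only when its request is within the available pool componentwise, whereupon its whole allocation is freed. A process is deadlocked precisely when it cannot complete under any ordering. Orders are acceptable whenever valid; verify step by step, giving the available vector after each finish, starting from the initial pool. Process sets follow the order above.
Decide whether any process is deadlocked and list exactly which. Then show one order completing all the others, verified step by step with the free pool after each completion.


The deadlocked set is empty.
Key observation: the pool covers hotel at once, and every later process fits after earlier releases.
A valid finishing order for the others: hotel, india, bravo, charlie. Check, step by step:
  pool = (3, 0, 3)
  hotel needs (2, 0, 1) <= (3, 0, 3) -> finishes; pool += (2, 2, 0) = (5, 2, 3)
  india needs (4, 2, 1) <= (5, 2, 3) -> finishes; pool += (2, 0, 2) = (7, 2, 5)
  bravo needs (3, 1, 5) <= (7, 2, 5) -> finishes; pool += (1, 0, 3) = (8, 2, 8)
  charlie needs (8, 2, 8) <= (8, 2, 8) -> finishes; pool += (0, 1, 2) = (8, 3, 10)


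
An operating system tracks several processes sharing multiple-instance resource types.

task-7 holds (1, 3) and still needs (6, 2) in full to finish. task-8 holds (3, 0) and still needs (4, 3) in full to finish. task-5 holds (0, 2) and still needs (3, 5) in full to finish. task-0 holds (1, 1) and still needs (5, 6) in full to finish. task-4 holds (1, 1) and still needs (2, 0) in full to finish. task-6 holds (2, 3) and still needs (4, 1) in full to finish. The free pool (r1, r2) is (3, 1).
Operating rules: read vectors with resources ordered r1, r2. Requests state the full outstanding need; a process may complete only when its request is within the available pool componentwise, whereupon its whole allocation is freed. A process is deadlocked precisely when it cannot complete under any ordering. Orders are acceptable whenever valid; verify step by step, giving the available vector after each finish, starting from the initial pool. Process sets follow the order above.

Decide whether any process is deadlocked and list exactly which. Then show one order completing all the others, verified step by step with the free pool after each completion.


Nothing here is deadlocked.
Key observation: beginning at task-4, releases accumulate fast enough that every process eventually fits.
One completion order for the rest: task-4, task-6, task-5, task-7, task-0, task-8. Step-by-step check:
  pool = (3, 1)
  run task-4 (needs (2, 0), free (3, 1)); after release of (1, 1) the pool is (4, 2)
  run task-6 (needs (4, 1), free (4, 2)); after release of (2, 3) the pool is (6, 5)
  run task-5 (needs (3, 5), free (6, 5)); after release of (0, 2) the pool is (6, 7)
  run task-7 (needs (6, 2), free (6, 7)); after release of (1, 3) the pool is (7, 10)
  run task-0 (needs (5, 6), free (7, 10)); after release of (1, 1) the pool is (8, 11)
  run task-8 (needs (4, 3), free (8, 11)); after release of (3, 0) the pool is (11, 11)


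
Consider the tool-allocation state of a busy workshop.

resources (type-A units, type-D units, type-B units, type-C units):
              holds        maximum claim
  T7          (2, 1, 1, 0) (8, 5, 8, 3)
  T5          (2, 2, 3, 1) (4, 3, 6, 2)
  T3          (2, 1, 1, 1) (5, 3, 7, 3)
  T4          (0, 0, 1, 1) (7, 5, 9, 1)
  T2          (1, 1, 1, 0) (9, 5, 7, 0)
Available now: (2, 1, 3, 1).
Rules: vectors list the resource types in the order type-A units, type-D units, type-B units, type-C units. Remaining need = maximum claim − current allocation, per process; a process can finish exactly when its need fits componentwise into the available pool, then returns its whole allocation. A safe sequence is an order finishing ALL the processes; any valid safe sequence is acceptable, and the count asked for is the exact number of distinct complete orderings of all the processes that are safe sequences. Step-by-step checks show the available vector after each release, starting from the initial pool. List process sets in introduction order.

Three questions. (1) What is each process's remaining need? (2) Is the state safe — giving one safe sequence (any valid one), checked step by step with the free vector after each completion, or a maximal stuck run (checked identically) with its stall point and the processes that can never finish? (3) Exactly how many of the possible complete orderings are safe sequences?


(1) Outstanding need per process (order type-A units, type-D units, type-B units, type-C units):
  T7: (6, 4, 7, 3)
  T5: (2, 1, 3, 1)
  T3: (3, 2, 6, 2)
  T4: (7, 5, 8, 0)
  T2: (8, 4, 6, 0)
(2) The state is SAFE; one workable sequence: T5, T3, T7, T2, T4.
Key observation: reading the order forward, T5 is the first process whose need (2, 1, 3, 1) meets the free pool (2, 1, 3, 1) exactly on a resource it requests.
Walking it through:
  pool = (2, 1, 3, 1)
  T5: need (2, 1, 3, 1) fits (2, 1, 3, 1); releases (2, 2, 3, 1), pool now (4, 3, 6, 2)
  T3: need (3, 2, 6, 2) fits (4, 3, 6, 2); releases (2, 1, 1, 1), pool now (6, 4, 7, 3)
  T7: need (6, 4, 7, 3) fits (6, 4, 7, 3); releases (2, 1, 1, 0), pool now (8, 5, 8, 3)
  T2: need (8, 4, 6, 0) fits (8, 5, 8, 3); releases (1, 1, 1, 0), pool now (9, 6, 9, 3)
  T4: need (7, 5, 8, 0) fits (9, 6, 9, 3); releases (0, 0, 1, 1), pool now (9, 6, 10, 4)
(3) Precisely 2 of the possible complete orderings are safe sequences.


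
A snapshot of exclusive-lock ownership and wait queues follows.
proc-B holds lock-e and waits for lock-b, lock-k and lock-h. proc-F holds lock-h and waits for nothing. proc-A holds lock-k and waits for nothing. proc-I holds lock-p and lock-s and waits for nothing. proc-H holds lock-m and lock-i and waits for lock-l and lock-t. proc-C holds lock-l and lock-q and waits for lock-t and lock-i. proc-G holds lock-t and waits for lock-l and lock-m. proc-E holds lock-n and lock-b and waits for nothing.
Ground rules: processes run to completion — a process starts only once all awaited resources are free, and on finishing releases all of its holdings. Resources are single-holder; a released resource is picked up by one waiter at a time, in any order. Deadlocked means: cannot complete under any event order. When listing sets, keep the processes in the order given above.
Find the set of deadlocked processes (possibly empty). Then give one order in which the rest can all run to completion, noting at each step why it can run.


The deadlocked set is proc-H, proc-C and proc-G.
Key observation: the cycle proc-H -> proc-C -> proc-H can never break — each member waits on the next; proc-G is caught in further circular waits.
A valid finishing order for the others: proc-I, proc-A, proc-E, proc-F, proc-B.
Check, step by step:
  proc-I waits on nothing -> runs at once and releases lock-p and lock-s
  proc-A waits on nothing -> runs at once and releases lock-k
  proc-E waits on nothing -> runs at once and releases lock-n and lock-b
  proc-F waits on nothing -> runs at once and releases lock-h
  proc-B: everything it awaited (lock-b, lock-k and lock-h) is free; runs, freeing lock-e


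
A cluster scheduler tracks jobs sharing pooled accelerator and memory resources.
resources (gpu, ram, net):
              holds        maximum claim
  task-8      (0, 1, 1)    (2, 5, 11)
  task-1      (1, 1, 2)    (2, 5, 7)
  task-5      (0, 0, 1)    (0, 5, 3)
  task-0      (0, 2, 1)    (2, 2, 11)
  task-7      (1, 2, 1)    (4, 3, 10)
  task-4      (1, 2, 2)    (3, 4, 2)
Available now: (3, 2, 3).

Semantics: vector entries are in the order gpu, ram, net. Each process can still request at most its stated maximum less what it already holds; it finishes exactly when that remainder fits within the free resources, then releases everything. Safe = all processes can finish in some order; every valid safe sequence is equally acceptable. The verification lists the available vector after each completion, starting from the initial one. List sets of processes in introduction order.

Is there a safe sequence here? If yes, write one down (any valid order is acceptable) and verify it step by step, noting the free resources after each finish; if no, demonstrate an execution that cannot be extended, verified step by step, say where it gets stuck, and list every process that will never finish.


The state is UNSAFE.
Key observation: after task-4, task-1, task-5 complete, (5, 5, 8) is the best the pool ever gets, yet each leftover process wants more net.
Going as far as possible: task-4, task-1, task-5; after that, nothing fits. Check, step by step:
  pool = (3, 2, 3)
  task-4 needs (2, 2, 0) <= (3, 2, 3) -> finishes; pool += (1, 2, 2) = (4, 4, 5)
  task-1 needs (1, 4, 5) <= (4, 4, 5) -> finishes; pool += (1, 1, 2) = (5, 5, 7)
  task-5 needs (0, 5, 2) <= (5, 5, 7) -> finishes; pool += (0, 0, 1) = (5, 5, 8)
  task-8 cannot run: need (2, 4, 10) vs free (5, 5, 8) (insufficient net)
  task-0 cannot run: need (2, 0, 10) vs free (5, 5, 8) (insufficient net)
  task-7 cannot run: need (3, 1, 9) vs free (5, 5, 8) (insufficient net)
Permanently blocked: task-8, task-0 and task-7.


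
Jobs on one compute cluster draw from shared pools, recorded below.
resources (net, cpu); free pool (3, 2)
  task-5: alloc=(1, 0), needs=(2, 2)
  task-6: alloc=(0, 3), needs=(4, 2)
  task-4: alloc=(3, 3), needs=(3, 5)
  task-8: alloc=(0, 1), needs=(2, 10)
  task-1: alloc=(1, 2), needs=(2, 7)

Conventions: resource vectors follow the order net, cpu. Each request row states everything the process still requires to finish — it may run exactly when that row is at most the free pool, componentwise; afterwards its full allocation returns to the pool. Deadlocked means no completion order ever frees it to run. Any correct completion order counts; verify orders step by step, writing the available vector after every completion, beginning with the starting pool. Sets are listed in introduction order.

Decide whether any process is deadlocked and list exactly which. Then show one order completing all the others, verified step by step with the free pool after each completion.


No process is deadlocked.
Key observation: the pool covers task-5 at once, and every later process fits after earlier releases.
One completion order for the rest: task-5, task-6, task-4, task-1, task-8. Check, step by step:
  pool = (3, 2)
  task-5 needs (2, 2) <= (3, 2) -> finishes; pool += (1, 0) = (4, 2)
  task-6 needs (4, 2) <= (4, 2) -> finishes; pool += (0, 3) = (4, 5)
  task-4 needs (3, 5) <= (4, 5) -> finishes; pool += (3, 3) = (7, 8)
  task-1 needs (2, 7) <= (7, 8) -> finishes; pool += (1, 2) = (8, 10)
  task-8 needs (2, 10) <= (8, 10) -> finishes; pool += (0, 1) = (8, 11)


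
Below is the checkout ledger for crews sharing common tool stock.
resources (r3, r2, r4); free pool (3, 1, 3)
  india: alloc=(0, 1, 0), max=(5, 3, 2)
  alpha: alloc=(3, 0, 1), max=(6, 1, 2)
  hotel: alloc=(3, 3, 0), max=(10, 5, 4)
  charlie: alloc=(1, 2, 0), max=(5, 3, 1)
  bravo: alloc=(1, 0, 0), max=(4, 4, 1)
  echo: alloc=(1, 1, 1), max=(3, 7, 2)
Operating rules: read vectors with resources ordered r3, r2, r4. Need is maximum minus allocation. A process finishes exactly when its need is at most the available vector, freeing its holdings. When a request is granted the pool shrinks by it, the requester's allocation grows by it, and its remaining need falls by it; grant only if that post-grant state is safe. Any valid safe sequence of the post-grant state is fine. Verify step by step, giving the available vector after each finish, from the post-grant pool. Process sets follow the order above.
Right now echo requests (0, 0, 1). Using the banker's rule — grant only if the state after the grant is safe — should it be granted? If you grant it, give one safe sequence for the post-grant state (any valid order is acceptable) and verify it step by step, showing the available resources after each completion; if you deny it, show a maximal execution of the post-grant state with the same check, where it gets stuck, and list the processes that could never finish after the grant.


DENY — the pretend-granted state is unsafe.
Key observation: after alpha, charlie, india, bravo the pool peaks at (8, 4, 3), and each blocked process is short somewhere: hotel on r4; echo on r2.
After a pretend grant, a maximal execution: alpha, charlie, india, bravo — then nothing else fits. Step-by-step check:
  pool = (3, 1, 2)
  run alpha (needs (3, 1, 1), free (3, 1, 2)); after release of (3, 0, 1) the pool is (6, 1, 3)
  run charlie (needs (4, 1, 1), free (6, 1, 3)); after release of (1, 2, 0) the pool is (7, 3, 3)
  run india (needs (5, 2, 2), free (7, 3, 3)); after release of (0, 1, 0) the pool is (7, 4, 3)
  run bravo (needs (3, 4, 1), free (7, 4, 3)); after release of (1, 0, 0) the pool is (8, 4, 3)
  hotel still needs (7, 2, 4) but only (8, 4, 3) is free — short on r4
  echo still needs (2, 6, 0) but only (8, 4, 3) is free — short on r2
Processes that could never finish after the grant: hotel and echo.


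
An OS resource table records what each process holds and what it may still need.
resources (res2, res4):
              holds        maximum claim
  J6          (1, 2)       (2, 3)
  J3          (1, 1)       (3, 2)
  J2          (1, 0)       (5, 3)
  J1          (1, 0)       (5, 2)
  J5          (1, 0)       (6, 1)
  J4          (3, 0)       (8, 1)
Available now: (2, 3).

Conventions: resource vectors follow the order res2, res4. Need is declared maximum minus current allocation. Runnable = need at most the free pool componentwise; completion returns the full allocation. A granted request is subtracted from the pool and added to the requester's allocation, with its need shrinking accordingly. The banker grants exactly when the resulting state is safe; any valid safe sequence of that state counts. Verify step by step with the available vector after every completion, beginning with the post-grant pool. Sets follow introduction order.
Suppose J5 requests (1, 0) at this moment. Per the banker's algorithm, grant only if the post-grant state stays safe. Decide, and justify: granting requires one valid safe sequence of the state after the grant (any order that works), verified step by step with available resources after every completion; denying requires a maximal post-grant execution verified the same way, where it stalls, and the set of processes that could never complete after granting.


DENY. Granting would leave the state unsafe.
Key observation: even finishing J6, J3 leaves just (3, 6) free — too little res2 for any of the remaining processes.
After a pretend grant, a maximal execution: J6, J3 — then nothing else fits. Walking it through:
  pool = (1, 3)
  run J6 (needs (1, 1), free (1, 3)); after release of (1, 2) the pool is (2, 5)
  run J3 (needs (2, 1), free (2, 5)); after release of (1, 1) the pool is (3, 6)
  J2 still needs (4, 3) but only (3, 6) is free — short on res2
  J1 still needs (4, 2) but only (3, 6) is free — short on res2
  J5 still needs (4, 1) but only (3, 6) is free — short on res2
  J4 still needs (5, 1) but only (3, 6) is free — short on res2
Post-grant, the permanently blocked set is J2, J1, J5 and J4.


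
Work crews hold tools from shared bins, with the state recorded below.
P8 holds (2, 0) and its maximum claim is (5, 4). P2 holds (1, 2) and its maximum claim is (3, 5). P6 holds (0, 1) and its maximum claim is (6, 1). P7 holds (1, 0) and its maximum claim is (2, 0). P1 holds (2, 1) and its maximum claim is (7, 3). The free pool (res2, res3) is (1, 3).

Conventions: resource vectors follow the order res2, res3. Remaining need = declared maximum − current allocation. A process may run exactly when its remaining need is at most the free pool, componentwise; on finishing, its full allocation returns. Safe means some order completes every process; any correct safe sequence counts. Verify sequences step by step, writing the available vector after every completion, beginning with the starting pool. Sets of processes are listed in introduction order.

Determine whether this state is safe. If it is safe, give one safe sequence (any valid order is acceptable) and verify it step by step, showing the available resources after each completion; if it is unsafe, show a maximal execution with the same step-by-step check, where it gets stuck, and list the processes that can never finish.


SAFE, for example via the order P7, P2, P8, P1, P6.
Key observation: reading the order forward, P7 is the first process whose need (1, 0) meets the free pool (1, 3) exactly on a resource it requests.
Verifying each step:
  pool = (1, 3)
  P7: need (1, 0) fits (1, 3); releases (1, 0), pool now (2, 3)
  P2: need (2, 3) fits (2, 3); releases (1, 2), pool now (3, 5)
  P8: need (3, 4) fits (3, 5); releases (2, 0), pool now (5, 5)
  P1: need (5, 2) fits (5, 5); releases (2, 1), pool now (7, 6)
  P6: need (6, 0) fits (7, 6); releases (0, 1), pool now (7, 7)


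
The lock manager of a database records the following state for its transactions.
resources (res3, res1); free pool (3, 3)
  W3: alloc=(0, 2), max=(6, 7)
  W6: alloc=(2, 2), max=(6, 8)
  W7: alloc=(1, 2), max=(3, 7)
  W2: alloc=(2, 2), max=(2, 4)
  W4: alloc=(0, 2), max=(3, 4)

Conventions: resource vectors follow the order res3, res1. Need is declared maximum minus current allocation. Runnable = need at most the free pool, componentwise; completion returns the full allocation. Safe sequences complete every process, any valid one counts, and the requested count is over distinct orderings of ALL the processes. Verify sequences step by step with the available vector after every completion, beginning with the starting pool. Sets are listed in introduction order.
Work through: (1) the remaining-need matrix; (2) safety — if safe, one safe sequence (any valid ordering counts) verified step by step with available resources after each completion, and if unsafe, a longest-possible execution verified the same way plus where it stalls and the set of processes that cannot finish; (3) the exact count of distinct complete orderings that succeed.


(1) Remaining need (order res3, res1):
  W3: (6, 5)
  W6: (4, 6)
  W7: (2, 5)
  W2: (0, 2)
  W4: (3, 2)
(2) SAFE — a valid safe sequence is W2, W4, W6, W7, W3.
Key observation: every step clears its requested resources with room to spare; the minimum clearance is 1, first at W2 — (0, 2) vs (3, 3) free.
Verifying each step:
  pool = (3, 3)
  W2 needs (0, 2) <= (3, 3) -> finishes; pool += (2, 2) = (5, 5)
  W4 needs (3, 2) <= (5, 5) -> finishes; pool += (0, 2) = (5, 7)
  W6 needs (4, 6) <= (5, 7) -> finishes; pool += (2, 2) = (7, 9)
  W7 needs (2, 5) <= (7, 9) -> finishes; pool += (1, 2) = (8, 11)
  W3 needs (6, 5) <= (8, 11) -> finishes; pool += (0, 2) = (8, 13)
(3) The exact count: 18 of the possible complete orderings are safe sequences.


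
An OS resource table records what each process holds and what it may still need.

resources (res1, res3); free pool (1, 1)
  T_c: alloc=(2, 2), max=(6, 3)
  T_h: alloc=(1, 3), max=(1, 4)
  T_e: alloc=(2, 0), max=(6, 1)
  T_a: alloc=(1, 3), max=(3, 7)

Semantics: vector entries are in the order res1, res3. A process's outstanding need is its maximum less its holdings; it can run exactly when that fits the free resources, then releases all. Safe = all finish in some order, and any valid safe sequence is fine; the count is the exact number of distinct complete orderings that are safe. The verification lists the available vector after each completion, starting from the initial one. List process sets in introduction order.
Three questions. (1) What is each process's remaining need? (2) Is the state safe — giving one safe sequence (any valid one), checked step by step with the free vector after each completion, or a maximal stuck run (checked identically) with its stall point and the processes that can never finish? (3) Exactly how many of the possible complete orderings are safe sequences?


(1) Remaining need (order res1, res3):
  T_c: (4, 1)
  T_h: (0, 1)
  T_e: (4, 1)
  T_a: (2, 4)
(2) UNSAFE.
Key observation: even finishing T_h, T_a leaves just (3, 7) free — too little res1 for any of the remaining processes.
The run T_h, T_a cannot be extended any further. Verifying each step:
  pool = (1, 1)
  run T_h (needs (0, 1), free (1, 1)); after release of (1, 3) the pool is (2, 4)
  run T_a (needs (2, 4), free (2, 4)); after release of (1, 3) the pool is (3, 7)
  T_c cannot run: need (4, 1) vs free (3, 7) (insufficient res1)
  T_e cannot run: need (4, 1) vs free (3, 7) (insufficient res1)
Processes that can never finish: T_c and T_e.
(3) The exact count: 0 of the possible complete orderings are safe sequences.


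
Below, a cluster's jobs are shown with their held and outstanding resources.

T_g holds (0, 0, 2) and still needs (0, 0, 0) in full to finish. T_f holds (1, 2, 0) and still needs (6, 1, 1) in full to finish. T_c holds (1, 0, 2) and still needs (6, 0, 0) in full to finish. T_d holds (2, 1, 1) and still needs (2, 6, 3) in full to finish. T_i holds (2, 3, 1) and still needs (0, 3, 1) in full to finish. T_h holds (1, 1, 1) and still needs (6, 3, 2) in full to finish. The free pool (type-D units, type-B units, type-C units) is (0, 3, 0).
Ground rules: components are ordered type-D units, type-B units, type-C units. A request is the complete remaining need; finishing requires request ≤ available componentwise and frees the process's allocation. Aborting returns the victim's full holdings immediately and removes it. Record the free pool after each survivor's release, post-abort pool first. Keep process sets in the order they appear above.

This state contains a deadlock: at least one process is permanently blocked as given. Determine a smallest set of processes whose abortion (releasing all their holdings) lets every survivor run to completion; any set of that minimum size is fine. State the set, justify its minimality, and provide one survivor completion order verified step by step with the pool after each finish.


Abort T_f and T_c.
Key observation: T_h had no path to completion before; after the abort of T_f and T_c ((2, 2, 2) returned), step 3 is where it fits.
Why nothing smaller works — every single abort fails: T_g alone leaves T_f blocked (short on type-D units); T_f alone leaves T_c blocked (short on type-D units); T_c alone leaves T_f blocked (short on type-D units); T_d alone leaves T_f blocked (short on type-D units); T_i alone leaves T_f blocked (short on type-D units); T_h alone leaves T_f blocked (short on type-D units).
One survivor order: T_i, T_d, T_h, T_g. Check, step by step (post-abort pool first):
  pool = (2, 5, 2)
  T_i: need (0, 3, 1) fits (2, 5, 2); releases (2, 3, 1), pool now (4, 8, 3)
  T_d: need (2, 6, 3) fits (4, 8, 3); releases (2, 1, 1), pool now (6, 9, 4)
  T_h: need (6, 3, 2) fits (6, 9, 4); releases (1, 1, 1), pool now (7, 10, 5)
  T_g: need (0, 0, 0) fits (7, 10, 5); releases (0, 0, 2), pool now (7, 10, 7)


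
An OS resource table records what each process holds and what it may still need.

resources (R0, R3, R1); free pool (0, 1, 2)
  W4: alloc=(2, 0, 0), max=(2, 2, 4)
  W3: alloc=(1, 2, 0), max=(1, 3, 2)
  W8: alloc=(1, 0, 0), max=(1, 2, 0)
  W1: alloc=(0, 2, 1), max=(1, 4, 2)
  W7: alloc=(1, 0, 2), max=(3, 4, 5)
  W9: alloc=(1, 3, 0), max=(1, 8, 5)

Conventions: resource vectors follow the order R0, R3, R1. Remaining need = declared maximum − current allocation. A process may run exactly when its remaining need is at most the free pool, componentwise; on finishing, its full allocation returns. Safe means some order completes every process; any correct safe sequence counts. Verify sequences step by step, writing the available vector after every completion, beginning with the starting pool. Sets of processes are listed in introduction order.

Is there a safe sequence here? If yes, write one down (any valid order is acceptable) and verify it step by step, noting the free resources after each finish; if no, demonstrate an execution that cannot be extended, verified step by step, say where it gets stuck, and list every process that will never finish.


SAFE. One safe sequence: W3, W1, W8, W7, W9, W4.
Key observation: reading the order forward, W3 is the first process whose need (0, 1, 2) meets the free pool (0, 1, 2) exactly on a resource it requests.
Check, step by step:
  pool = (0, 1, 2)
  W3 needs (0, 1, 2) <= (0, 1, 2) -> finishes; pool += (1, 2, 0) = (1, 3, 2)
  W1 needs (1, 2, 1) <= (1, 3, 2) -> finishes; pool += (0, 2, 1) = (1, 5, 3)
  W8 needs (0, 2, 0) <= (1, 5, 3) -> finishes; pool += (1, 0, 0) = (2, 5, 3)
  W7 needs (2, 4, 3) <= (2, 5, 3) -> finishes; pool += (1, 0, 2) = (3, 5, 5)
  W9 needs (0, 5, 5) <= (3, 5, 5) -> finishes; pool += (1, 3, 0) = (4, 8, 5)
  W4 needs (0, 2, 4) <= (4, 8, 5) -> finishes; pool += (2, 0, 0) = (6, 8, 5)


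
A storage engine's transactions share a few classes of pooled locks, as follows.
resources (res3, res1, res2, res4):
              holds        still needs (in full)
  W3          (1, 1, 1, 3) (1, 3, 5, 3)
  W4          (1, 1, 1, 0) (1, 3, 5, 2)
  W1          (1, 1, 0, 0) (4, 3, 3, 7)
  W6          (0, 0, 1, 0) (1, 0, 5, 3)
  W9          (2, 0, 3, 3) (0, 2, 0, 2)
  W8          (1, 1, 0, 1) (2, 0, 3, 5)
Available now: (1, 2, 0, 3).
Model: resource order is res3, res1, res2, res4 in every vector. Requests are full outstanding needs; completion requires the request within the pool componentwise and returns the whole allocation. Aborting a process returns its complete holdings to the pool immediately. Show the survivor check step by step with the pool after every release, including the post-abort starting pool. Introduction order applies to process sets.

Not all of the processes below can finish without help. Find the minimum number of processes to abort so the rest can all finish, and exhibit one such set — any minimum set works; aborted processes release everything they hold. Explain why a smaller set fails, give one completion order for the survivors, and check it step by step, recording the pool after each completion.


Minimum abort set: W3 and W4.
Key observation: aborting W3 and W4 returns (2, 2, 2, 3), and W6 — hopeless before — runs at step 4 with the returned capacity in the pool.
Minimality, checking each single-abort alternative: W3 alone leaves W4 blocked (short on res2); W4 alone leaves W3 blocked (short on res2); W1 alone leaves W3 blocked (short on res2); W6 alone leaves W3 blocked (short on res2); W9 alone leaves W3 blocked (short on res2); W8 alone leaves W3 blocked (short on res2).
Survivors finish in the order: W9, W1, W8, W6. Step-by-step check (pool after the aborts first):
  pool = (3, 4, 2, 6)
  run W9 (needs (0, 2, 0, 2), free (3, 4, 2, 6)); after release of (2, 0, 3, 3) the pool is (5, 4, 5, 9)
  run W1 (needs (4, 3, 3, 7), free (5, 4, 5, 9)); after release of (1, 1, 0, 0) the pool is (6, 5, 5, 9)
  run W8 (needs (2, 0, 3, 5), free (6, 5, 5, 9)); after release of (1, 1, 0, 1) the pool is (7, 6, 5, 10)
  run W6 (needs (1, 0, 5, 3), free (7, 6, 5, 10)); after release of (0, 0, 1, 0) the pool is (7, 6, 6, 10)


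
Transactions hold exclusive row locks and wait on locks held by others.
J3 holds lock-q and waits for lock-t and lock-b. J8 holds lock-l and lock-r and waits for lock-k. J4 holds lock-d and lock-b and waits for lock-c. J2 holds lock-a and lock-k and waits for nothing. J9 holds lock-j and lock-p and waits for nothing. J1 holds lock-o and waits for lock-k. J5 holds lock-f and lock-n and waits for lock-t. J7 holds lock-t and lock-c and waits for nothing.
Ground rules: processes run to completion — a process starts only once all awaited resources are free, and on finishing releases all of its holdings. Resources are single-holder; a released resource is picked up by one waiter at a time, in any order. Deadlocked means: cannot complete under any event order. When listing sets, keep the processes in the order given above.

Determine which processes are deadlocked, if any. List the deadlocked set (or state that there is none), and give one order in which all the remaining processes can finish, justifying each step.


The deadlocked set is empty.
Key observation: no waiting chain loops back on itself — every chain ends at a process that waits on nothing, so everyone eventually runs.
One completion order for the rest: J2, J8, J9, J7, J4, J1, J3, J5.
Walking it through:
  J2: no waits; runs immediately, freeing lock-a and lock-k
  J8 waits on lock-k — all released -> runs and releases lock-l and lock-r
  J9: no waits; runs immediately, freeing lock-j and lock-p
  J7: no waits; runs immediately, freeing lock-t and lock-c
  J4 waits on lock-c — all released -> runs and releases lock-d and lock-b
  J1 waits on lock-k — all released -> runs and releases lock-o
  J3 waits on lock-t and lock-b — all released -> runs and releases lock-q
  J5 waits on lock-t — all released -> runs and releases lock-f and lock-n


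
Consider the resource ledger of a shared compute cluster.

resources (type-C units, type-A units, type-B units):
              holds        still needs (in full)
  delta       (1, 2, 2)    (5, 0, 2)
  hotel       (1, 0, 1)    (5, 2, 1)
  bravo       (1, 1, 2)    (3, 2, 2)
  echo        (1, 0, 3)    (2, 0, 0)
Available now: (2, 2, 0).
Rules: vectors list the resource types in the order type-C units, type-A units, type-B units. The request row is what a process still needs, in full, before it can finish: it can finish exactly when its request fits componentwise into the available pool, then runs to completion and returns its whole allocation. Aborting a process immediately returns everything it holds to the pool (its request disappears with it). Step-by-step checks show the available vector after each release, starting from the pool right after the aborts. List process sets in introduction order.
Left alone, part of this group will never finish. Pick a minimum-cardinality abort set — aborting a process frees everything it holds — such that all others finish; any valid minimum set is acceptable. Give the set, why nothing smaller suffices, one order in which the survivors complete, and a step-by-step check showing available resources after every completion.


Abort hotel.
Key observation: the deadlocked delta becomes finishable only because hotel released (1, 0, 1); it completes at step 3 below.
No smaller set exists: with zero aborts the deadlock remains.
Survivors finish in the order: echo, bravo, delta. Verifying each step (pool after the aborts first):
  pool = (3, 2, 1)
  echo needs (2, 0, 0) <= (3, 2, 1) -> finishes; pool += (1, 0, 3) = (4, 2, 4)
  bravo needs (3, 2, 2) <= (4, 2, 4) -> finishes; pool += (1, 1, 2) = (5, 3, 6)
  delta needs (5, 0, 2) <= (5, 3, 6) -> finishes; pool += (1, 2, 2) = (6, 5, 8)
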